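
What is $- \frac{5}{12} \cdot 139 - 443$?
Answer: $- \frac{6011}{12} \approx -500.92$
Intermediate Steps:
$- \frac{5}{12} \cdot 139 - 443 = \left(-5\right) \frac{1}{12} \cdot 139 - 443 = \left(- \frac{5}{12}\right) 139 - 443 = - \frac{695}{12} - 443 = - \frac{6011}{12}$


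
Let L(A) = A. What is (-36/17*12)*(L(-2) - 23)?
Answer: 10800/17 ≈ 635.29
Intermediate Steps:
(-36/17*12)*(L(-2) - 23) = (-36/17*12)*(-2 - 23) = (-36*1/17*12)*(-25) = -36/17*12*(-25) = -432/17*(-25) = 10800/17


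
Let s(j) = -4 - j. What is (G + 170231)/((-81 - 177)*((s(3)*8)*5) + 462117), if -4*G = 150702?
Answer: 265111/1068714 ≈ 0.24807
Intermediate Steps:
G = -75351/2 (G = -1/4*150702 = -75351/2 ≈ -37676.)
(G + 170231)/((-81 - 177)*((s(3)*8)*5) + 462117) = (-75351/2 + 170231)/((-81 - 177)*(((-4 - 1*3)*8)*5) + 462117) = 265111/(2*(-258*(-4 - 3)*8*5 + 462117)) = 265111/(2*(-258*(-7*8)*5 + 462117)) = 265111/(2*(-(-14448)*5 + 462117)) = 265111/(2*(-258*(-280) + 462117)) = 265111/(2*(72240 + 462117)) = (265111/2)/534357 = (265111/2)*(1/534357) = 265111/1068714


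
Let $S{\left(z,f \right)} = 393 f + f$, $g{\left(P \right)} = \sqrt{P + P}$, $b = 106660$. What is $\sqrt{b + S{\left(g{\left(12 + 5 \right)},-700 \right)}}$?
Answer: $2 i \sqrt{42285} \approx 411.27 i$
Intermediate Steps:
$g{\left(P \right)} = \sqrt{2} \sqrt{P}$ ($g{\left(P \right)} = \sqrt{2 P} = \sqrt{2} \sqrt{P}$)
$S{\left(z,f \right)} = 394 f$
$\sqrt{b + S{\left(g{\left(12 + 5 \right)},-700 \right)}} = \sqrt{106660 + 394 \left(-700\right)} = \sqrt{106660 - 275800} = \sqrt{-169140} = 2 i \sqrt{42285}$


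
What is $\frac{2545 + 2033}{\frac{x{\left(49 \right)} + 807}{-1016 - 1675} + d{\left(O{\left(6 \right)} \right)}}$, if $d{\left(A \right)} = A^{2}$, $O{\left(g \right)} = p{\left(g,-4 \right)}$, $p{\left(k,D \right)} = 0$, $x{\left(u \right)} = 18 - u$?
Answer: $- \frac{6159699}{388} \approx -15876.0$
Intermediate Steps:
$O{\left(g \right)} = 0$
$\frac{2545 + 2033}{\frac{x{\left(49 \right)} + 807}{-1016 - 1675} + d{\left(O{\left(6 \right)} \right)}} = \frac{2545 + 2033}{\frac{\left(18 - 49\right) + 807}{-1016 - 1675} + 0^{2}} = \frac{4578}{\frac{\left(18 - 49\right) + 807}{-2691} + 0} = \frac{4578}{\left(-31 + 807\right) \left(- \frac{1}{2691}\right) + 0} = \frac{4578}{776 \left(- \frac{1}{2691}\right) + 0} = \frac{4578}{- \frac{776}{2691} + 0} = \frac{4578}{- \frac{776}{2691}} = 4578 \left(- \frac{2691}{776}\right) = - \frac{6159699}{388}$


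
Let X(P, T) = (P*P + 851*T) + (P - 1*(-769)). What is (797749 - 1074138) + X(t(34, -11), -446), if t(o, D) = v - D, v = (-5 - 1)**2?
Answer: -652910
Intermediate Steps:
v = 36 (v = (-6)**2 = 36)
t(o, D) = 36 - D
X(P, T) = 769 + P + P**2 + 851*T (X(P, T) = (P**2 + 851*T) + (P + 769) = (P**2 + 851*T) + (769 + P) = 769 + P + P**2 + 851*T)
(797749 - 1074138) + X(t(34, -11), -446) = (797749 - 1074138) + (769 + (36 - 1*(-11)) + (36 - 1*(-11))**2 + 851*(-446)) = -276389 + (769 + (36 + 11) + (36 + 11)**2 - 379546) = -276389 + (769 + 47 + 47**2 - 379546) = -276389 + (769 + 47 + 2209 - 379546) = -276389 - 376521 = -652910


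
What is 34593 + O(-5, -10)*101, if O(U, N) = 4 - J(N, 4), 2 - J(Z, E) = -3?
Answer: 34492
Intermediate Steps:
J(Z, E) = 5 (J(Z, E) = 2 - 1*(-3) = 2 + 3 = 5)
O(U, N) = -1 (O(U, N) = 4 - 1*5 = 4 - 5 = -1)
34593 + O(-5, -10)*101 = 34593 - 1*101 = 34593 - 101 = 34492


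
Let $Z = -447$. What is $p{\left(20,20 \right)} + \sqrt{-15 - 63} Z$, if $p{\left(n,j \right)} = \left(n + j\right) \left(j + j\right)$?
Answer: $1600 - 447 i \sqrt{78} \approx 1600.0 - 3947.8 i$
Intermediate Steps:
$p{\left(n,j \right)} = 2 j \left(j + n\right)$ ($p{\left(n,j \right)} = \left(j + n\right) 2 j = 2 j \left(j + n\right)$)
$p{\left(20,20 \right)} + \sqrt{-15 - 63} Z = 2 \cdot 20 \left(20 + 20\right) + \sqrt{-15 - 63} \left(-447\right) = 2 \cdot 20 \cdot 40 + \sqrt{-78} \left(-447\right) = 1600 + i \sqrt{78} \left(-447\right) = 1600 - 447 i \sqrt{78}$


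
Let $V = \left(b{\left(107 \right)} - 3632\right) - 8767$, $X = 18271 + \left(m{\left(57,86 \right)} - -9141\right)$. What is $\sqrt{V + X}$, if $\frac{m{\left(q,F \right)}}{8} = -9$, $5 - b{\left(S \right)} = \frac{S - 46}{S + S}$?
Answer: $\frac{\sqrt{684453962}}{214} \approx 122.25$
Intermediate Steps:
$b{\left(S \right)} = 5 - \frac{-46 + S}{2 S}$ ($b{\left(S \right)} = 5 - \frac{S - 46}{S + S} = 5 - \frac{-46 + S}{2 S}$)
$m{\left(q,F \right)} = -72$ ($m{\left(q,F \right)} = 8 \left(-9\right) = -72$)
$X = 27340$ ($X = 18271 - -9069 = 18271 + \left(-72 + 9141\right) = 18271 + 9069 = 27340$)
$V = - \frac{2652377}{214}$ ($V = \left(\left(\frac{9}{2} + \frac{23}{107}\right) - 3632\right) - 8767 = \left(\frac{1009}{214} - 3632\right) - 8767 = - \frac{776239}{214} - 8767 = - \frac{2652377}{214} \approx -12394.0$)
$\sqrt{V + X} = \sqrt{- \frac{2652377}{214} + 27340} = \sqrt{\frac{3198383}{214}} = \frac{\sqrt{684453962}}{214}$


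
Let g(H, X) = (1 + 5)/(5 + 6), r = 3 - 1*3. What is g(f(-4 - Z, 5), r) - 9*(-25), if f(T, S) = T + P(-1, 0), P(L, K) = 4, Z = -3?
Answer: 2481/11 ≈ 225.55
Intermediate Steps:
r = 0 (r = 3 - 3 = 0)
f(T, S) = 4 + T (f(T, S) = T + 4 = 4 + T)
g(H, X) = 6/11
g(f(-4 - Z, 5), r) - 9*(-25) = 6/11 - 9*(-25) = 6/11 + 225 = 2481/11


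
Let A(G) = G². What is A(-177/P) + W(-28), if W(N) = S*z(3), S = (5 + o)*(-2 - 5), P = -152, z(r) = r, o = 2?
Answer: -3364959/23104 ≈ -145.64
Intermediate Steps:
S = -49 (S = (5 + 2)*(-2 - 5) = 7*(-7) = -49)
W(N) = -147 (W(N) = -49*3 = -147)
A(-177/P) + W(-28) = (-177/(-152))² - 147 = (-177*(-1/152))² - 147 = (177/152)² - 147 = 31329/23104 - 147 = -3364959/23104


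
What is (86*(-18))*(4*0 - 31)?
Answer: 47988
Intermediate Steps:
(86*(-18))*(4*0 - 31) = -1548*(0 - 31) = -1548*(-31) = 47988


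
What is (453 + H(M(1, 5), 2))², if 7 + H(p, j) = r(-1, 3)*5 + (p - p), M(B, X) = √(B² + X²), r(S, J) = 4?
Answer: 217156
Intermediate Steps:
H(p, j) = 13 (H(p, j) = -7 + (4*5 + (p - p)) = -7 + (20 + 0) = -7 + 20 = 13)
(453 + H(M(1, 5), 2))² = (453 + 13)² = 466² = 217156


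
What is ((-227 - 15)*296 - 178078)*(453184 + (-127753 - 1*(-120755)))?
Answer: -111417106060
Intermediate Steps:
((-227 - 15)*296 - 178078)*(453184 + (-127753 - 1*(-120755))) = (-242*296 - 178078)*(453184 + (-127753 + 120755)) = (-71632 - 178078)*(453184 - 6998) = -249710*446186 = -111417106060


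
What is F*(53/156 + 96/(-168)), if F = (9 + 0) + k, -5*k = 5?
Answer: -506/273 ≈ -1.8535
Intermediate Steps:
k = -1 (k = -1/5*5 = -1)
F = 8 (F = (9 + 0) - 1 = 9 - 1 = 8)
F*(53/156 + 96/(-168)) = 8*(53/156 + 96/(-168)) = 8*(53*(1/156) + 96*(-1/168)) = 8*(53/156 - 4/7) = 8*(-253/1092) = -506/273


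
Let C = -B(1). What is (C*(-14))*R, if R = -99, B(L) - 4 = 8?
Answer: -16632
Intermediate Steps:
B(L) = 12 (B(L) = 4 + 8 = 12)
C = -12 (C = -1*12 = -12)
(C*(-14))*R = -12*(-14)*(-99) = 168*(-99) = -16632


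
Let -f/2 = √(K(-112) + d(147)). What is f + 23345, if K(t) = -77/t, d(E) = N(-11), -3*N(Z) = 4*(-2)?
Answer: 23345 - √483/6 ≈ 23341.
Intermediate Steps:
N(Z) = 8/3 (N(Z) = -4*(-2)/3 = -⅓*(-8) = 8/3)
d(E) = 8/3
f = -√483/6 (f = -2*√(-77/(-112) + 8/3) = -2*√(-77*(-1/112) + 8/3) = -2*√(11/16 + 8/3) = -√483/6 ≈ -3.6629)
f + 23345 = -√483/6 + 23345 = 23345 - √483/6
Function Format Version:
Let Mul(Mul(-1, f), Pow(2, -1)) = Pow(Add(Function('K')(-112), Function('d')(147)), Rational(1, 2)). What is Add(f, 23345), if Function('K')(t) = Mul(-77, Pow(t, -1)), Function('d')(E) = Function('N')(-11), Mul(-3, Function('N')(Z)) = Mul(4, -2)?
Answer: Add(23345, Mul(Rational(-1, 6), Pow(483, Rational(1, 2)))) ≈ 23341.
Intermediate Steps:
Function('N')(Z) = Rational(8, 3) (Function('N')(Z) = Mul(Rational(-1, 3), Mul(4, -2)) = Mul(Rational(-1, 3), -8) = Rational(8, 3))
Function('d')(E) = Rational(8, 3)
f = Mul(Rational(-1, 6), Pow(483, Rational(1, 2))) (f = Mul(-2, Pow(Add(Mul(-77, Pow(-112, -1)), Rational(8, 3)), Rational(1, 2))) = Mul(-2, Pow(Add(Mul(-77, Rational(-1, 112)), Rational(8, 3)), Rational(1, 2))) = Mul(-2, Pow(Add(Rational(11, 16), Rational(8, 3)), Rational(1, 2))) = Mul(-2, Pow(Rational(161, 48), Rational(1, 2))) = Mul(-2, Mul(Rational(1, 12), Pow(483, Rational(1, 2)))) = Mul(Rational(-1, 6), Pow(483, Rational(1, 2))) ≈ -3.6629)
Add(f, 23345) = Add(Mul(Rational(-1, 6), Pow(483, Rational(1, 2))), 23345) = Add(23345, Mul(Rational(-1, 6), Pow(483, Rational(1, 2))))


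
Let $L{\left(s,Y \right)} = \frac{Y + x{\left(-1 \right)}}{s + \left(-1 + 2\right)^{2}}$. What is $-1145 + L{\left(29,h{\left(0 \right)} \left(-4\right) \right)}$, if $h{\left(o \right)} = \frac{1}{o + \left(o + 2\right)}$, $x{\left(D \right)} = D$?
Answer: $- \frac{11451}{10} \approx -1145.1$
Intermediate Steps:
$h{\left(o \right)} = \frac{1}{2 + 2 o}$ ($h{\left(o \right)} = \frac{1}{o + \left(2 + o\right)} = \frac{1}{2 + 2 o}$)
$L{\left(s,Y \right)} = \frac{-1 + Y}{1 + s}$ ($L{\left(s,Y \right)} = \frac{Y - 1}{s + \left(-1 + 2\right)^{2}} = \frac{-1 + Y}{s + 1^{2}} = \frac{-1 + Y}{s + 1} = \frac{-1 + Y}{1 + s}$)
$-1145 + L{\left(29,h{\left(0 \right)} \left(-4\right) \right)} = -1145 + \frac{-1 + \frac{1}{2 \left(1 + 0\right)} \left(-4\right)}{1 + 29} = -1145 + \frac{-1 + \frac{1}{2 \cdot 1} \left(-4\right)}{30} = -1145 + \frac{-1 + \frac{1}{2} \cdot 1 \left(-4\right)}{30} = -1145 + \frac{-1 + \frac{1}{2} \left(-4\right)}{30} = -1145 + \frac{-1 - 2}{30} = -1145 + \frac{1}{30} \left(-3\right) = -1145 - \frac{1}{10} = - \frac{11451}{10}$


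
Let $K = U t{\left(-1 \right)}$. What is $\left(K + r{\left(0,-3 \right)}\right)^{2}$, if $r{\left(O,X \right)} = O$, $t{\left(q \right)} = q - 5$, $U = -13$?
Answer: $6084$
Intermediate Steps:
$t{\left(q \right)} = -5 + q$
$K = 78$ ($K = - 13 \left(-5 - 1\right) = \left(-13\right) \left(-6\right) = 78$)
$\left(K + r{\left(0,-3 \right)}\right)^{2} = \left(78 + 0\right)^{2} = 78^{2} = 6084$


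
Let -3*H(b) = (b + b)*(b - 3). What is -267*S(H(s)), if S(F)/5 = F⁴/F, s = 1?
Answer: -28480/9 ≈ -3164.4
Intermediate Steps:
H(b) = -2*b*(-3 + b)/3 (H(b) = -(b + b)*(b - 3)/3 = -2*b*(-3 + b)/3)
S(F) = 5*F³ (S(F) = 5*(F⁴/F) = 5*F³)
-267*S(H(s)) = -1335*((⅔)*1*(3 - 1*1))³ = -1335*((⅔)*1*(3 - 1))³ = -1335*((⅔)*1*2)³ = -1335*(4/3)³ = -1335*64/27 = -267*320/27 = -28480/9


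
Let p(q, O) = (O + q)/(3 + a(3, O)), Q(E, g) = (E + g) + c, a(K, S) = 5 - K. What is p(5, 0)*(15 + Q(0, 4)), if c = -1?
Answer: 18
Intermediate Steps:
Q(E, g) = -1 + E + g (Q(E, g) = (E + g) - 1 = -1 + E + g)
p(q, O) = O/5 + q/5 (p(q, O) = (O + q)/(3 + (5 - 1*3)) = (O + q)/(3 + (5 - 3)) = (O + q)/(3 + 2) = (O + q)/5 = (O + q)*(⅕) = O/5 + q/5)
p(5, 0)*(15 + Q(0, 4)) = ((⅕)*0 + (⅕)*5)*(15 + (-1 + 0 + 4)) = (0 + 1)*(15 + 3) = 1*18 = 18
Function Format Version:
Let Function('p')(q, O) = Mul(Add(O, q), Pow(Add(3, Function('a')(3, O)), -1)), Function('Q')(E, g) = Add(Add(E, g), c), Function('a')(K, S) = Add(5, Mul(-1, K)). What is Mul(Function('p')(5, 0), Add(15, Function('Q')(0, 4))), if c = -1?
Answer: 18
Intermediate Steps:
Function('Q')(E, g) = Add(-1, E, g) (Function('Q')(E, g) = Add(Add(E, g), -1) = Add(-1, E, g))
Function('p')(q, O) = Add(Mul(Rational(1, 5), O), Mul(Rational(1, 5), q)) (Function('p')(q, O) = Mul(Add(O, q), Pow(Add(3, Add(5, Mul(-1, 3))), -1)) = Mul(Add(O, q), Pow(Add(3, Add(5, -3)), -1)) = Mul(Add(O, q), Pow(Add(3, 2), -1)) = Mul(Add(O, q), Pow(5, -1)) = Mul(Add(O, q), Rational(1, 5)) = Add(Mul(Rational(1, 5), O), Mul(Rational(1, 5), q)))
Mul(Function('p')(5, 0), Add(15, Function('Q')(0, 4))) = Mul(Add(Mul(Rational(1, 5), 0), Mul(Rational(1, 5), 5)), Add(15, Add(-1, 0, 4))) = Mul(Add(0, 1), Add(15, 3)) = Mul(1, 18) = 18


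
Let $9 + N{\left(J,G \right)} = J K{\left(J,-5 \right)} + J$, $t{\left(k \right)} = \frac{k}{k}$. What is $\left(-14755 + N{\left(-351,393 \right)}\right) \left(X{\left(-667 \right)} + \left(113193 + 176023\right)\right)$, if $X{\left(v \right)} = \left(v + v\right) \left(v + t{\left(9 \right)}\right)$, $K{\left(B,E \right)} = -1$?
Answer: $-17386972240$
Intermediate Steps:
$t{\left(k \right)} = 1$
$N{\left(J,G \right)} = -9$ ($N{\left(J,G \right)} = -9 + \left(J \left(-1\right) + J\right) = -9 + \left(- J + J\right) = -9 + 0 = -9$)
$X{\left(v \right)} = 2 v \left(1 + v\right)$ ($X{\left(v \right)} = \left(v + v\right) \left(v + 1\right) = 2 v \left(1 + v\right)$)
$\left(-14755 + N{\left(-351,393 \right)}\right) \left(X{\left(-667 \right)} + \left(113193 + 176023\right)\right) = \left(-14755 - 9\right) \left(2 \left(-667\right) \left(1 - 667\right) + \left(113193 + 176023\right)\right) = - 14764 \left(2 \left(-667\right) \left(-666\right) + 289216\right) = - 14764 \left(888444 + 289216\right) = \left(-14764\right) 1177660 = -17386972240$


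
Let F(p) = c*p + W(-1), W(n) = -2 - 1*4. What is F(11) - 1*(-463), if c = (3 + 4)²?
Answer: 996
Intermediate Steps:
W(n) = -6 (W(n) = -2 - 4 = -6)
c = 49 (c = 7² = 49)
F(p) = -6 + 49*p (F(p) = 49*p - 6 = -6 + 49*p)
F(11) - 1*(-463) = (-6 + 49*11) - 1*(-463) = (-6 + 539) + 463 = 533 + 463 = 996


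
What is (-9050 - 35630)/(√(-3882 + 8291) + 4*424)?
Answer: -75777280/2872007 + 44680*√4409/2872007 ≈ -25.352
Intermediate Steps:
(-9050 - 35630)/(√(-3882 + 8291) + 4*424) = -44680/(√4409 + 1696) = -44680/(1696 + √4409)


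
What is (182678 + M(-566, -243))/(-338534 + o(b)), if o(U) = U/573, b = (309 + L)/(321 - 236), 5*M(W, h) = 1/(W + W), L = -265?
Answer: -10071779802939/18664753818232 ≈ -0.53961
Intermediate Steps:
M(W, h) = 1/(10*W) (M(W, h) = 1/(5*(W + W)) = 1/(5*((2*W))) = (1/(2*W))/5 = 1/(10*W))
b = 44/85 (b = (309 - 265)/(321 - 236) = 44/85 ≈ 0.51765)
o(U) = U/573 (o(U) = U*(1/573) = U/573)
(182678 + M(-566, -243))/(-338534 + o(b)) = (182678 + (⅒)/(-566))/(-338534 + (1/573)*(44/85)) = (182678 + (⅒)*(-1/566))/(-338534 + 44/48705) = (182678 - 1/5660)/(-16488298426/48705) = (1033957479/5660)*(-48705/16488298426) = -10071779802939/18664753818232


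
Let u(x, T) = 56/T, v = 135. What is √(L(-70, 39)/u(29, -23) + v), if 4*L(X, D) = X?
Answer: 5*√91/4 ≈ 11.924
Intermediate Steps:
L(X, D) = X/4
√(L(-70, 39)/u(29, -23) + v) = √(((¼)*(-70))/((56/(-23))) + 135) = √(-35/(2*(56*(-1/23))) + 135) = √(-35/(2*(-56/23)) + 135) = √(-35/2*(-23/56) + 135) = √(115/16 + 135) = √(2275/16) = 5*√91/4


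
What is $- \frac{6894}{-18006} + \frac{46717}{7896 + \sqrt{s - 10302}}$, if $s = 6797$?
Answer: $\frac{107149244751}{17010301211} - \frac{4247 i \sqrt{3505}}{5668211} \approx 6.2991 - 0.044359 i$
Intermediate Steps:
$- \frac{6894}{-18006} + \frac{46717}{7896 + \sqrt{s - 10302}} = - \frac{6894}{-18006} + \frac{46717}{7896 + \sqrt{6797 - 10302}} = \left(-6894\right) \left(- \frac{1}{18006}\right) + \frac{46717}{7896 + \sqrt{-3505}} = \frac{1149}{3001} + \frac{46717}{7896 + i \sqrt{3505}}$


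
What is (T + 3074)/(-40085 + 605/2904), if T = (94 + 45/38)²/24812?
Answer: -330449933283/4308537241810 ≈ -0.076697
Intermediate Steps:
T = 13082689/35828528 (T = (94 + 45*(1/38))²*(1/24812) = (94 + 45/38)²*(1/24812) = (3617/38)²*(1/24812) = (13082689/1444)*(1/24812) = 13082689/35828528 ≈ 0.36515)
(T + 3074)/(-40085 + 605/2904) = (13082689/35828528 + 3074)/(-40085 + 605/2904) = 110149977761/(35828528*(-40085 + 605*(1/2904))) = 110149977761/(35828528*(-40085 + 5/24)) = 110149977761/(35828528*(-962035/24)) = (110149977761/35828528)*(-24/962035) = -330449933283/4308537241810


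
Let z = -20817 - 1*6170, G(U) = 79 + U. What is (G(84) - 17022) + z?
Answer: -43846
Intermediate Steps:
z = -26987 (z = -20817 - 6170 = -26987)
(G(84) - 17022) + z = ((79 + 84) - 17022) - 26987 = (163 - 17022) - 26987 = -16859 - 26987 = -43846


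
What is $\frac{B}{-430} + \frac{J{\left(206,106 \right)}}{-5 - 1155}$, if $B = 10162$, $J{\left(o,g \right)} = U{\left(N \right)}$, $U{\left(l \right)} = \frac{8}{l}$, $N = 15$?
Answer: $- \frac{2210278}{93525} \approx -23.633$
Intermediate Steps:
$J{\left(o,g \right)} = \frac{8}{15}$
$\frac{B}{-430} + \frac{J{\left(206,106 \right)}}{-5 - 1155} = \frac{10162}{-430} + \frac{8}{15 \left(-5 - 1155\right)} = 10162 \left(- \frac{1}{430}\right) + \frac{8}{15 \left(-5 - 1155\right)} = - \frac{5081}{215} + \frac{8}{15 \left(-1160\right)} = - \frac{5081}{215} + \frac{8}{15} \left(- \frac{1}{1160}\right) = - \frac{5081}{215} - \frac{1}{2175} = - \frac{2210278}{93525}$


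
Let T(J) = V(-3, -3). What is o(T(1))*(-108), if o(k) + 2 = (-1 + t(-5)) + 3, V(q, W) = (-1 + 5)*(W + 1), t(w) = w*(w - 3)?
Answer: -4320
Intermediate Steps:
t(w) = w*(-3 + w)
V(q, W) = 4 + 4*W (V(q, W) = 4*(1 + W) = 4 + 4*W)
T(J) = -8 (T(J) = 4 + 4*(-3) = 4 - 12 = -8)
o(k) = 40 (o(k) = -2 + ((-1 - 5*(-3 - 5)) + 3) = -2 + ((-1 - 5*(-8)) + 3) = -2 + ((-1 + 40) + 3) = -2 + (39 + 3) = -2 + 42 = 40)
o(T(1))*(-108) = 40*(-108) = -4320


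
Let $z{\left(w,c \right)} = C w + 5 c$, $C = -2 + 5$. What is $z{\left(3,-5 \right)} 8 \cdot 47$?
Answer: $-6016$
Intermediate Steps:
$C = 3$
$z{\left(w,c \right)} = 3 w + 5 c$
$z{\left(3,-5 \right)} 8 \cdot 47 = \left(3 \cdot 3 + 5 \left(-5\right)\right) 8 \cdot 47 = \left(9 - 25\right) 8 \cdot 47 = \left(-16\right) 8 \cdot 47 = \left(-128\right) 47 = -6016$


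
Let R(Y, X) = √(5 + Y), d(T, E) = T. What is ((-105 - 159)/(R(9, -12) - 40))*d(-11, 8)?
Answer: -58080/793 - 1452*√14/793 ≈ -80.092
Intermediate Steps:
((-105 - 159)/(R(9, -12) - 40))*d(-11, 8) = ((-105 - 159)/(√(5 + 9) - 40))*(-11) = -264/(√14 - 40)*(-11) = -264/(-40 + √14)*(-11) = 2904/(-40 + √14)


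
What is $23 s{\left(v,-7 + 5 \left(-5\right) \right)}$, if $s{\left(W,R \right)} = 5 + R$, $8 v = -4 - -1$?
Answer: $-621$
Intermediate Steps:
$v = - \frac{3}{8}$ ($v = \frac{-4 - -1}{8} = \frac{-4 + 1}{8} = \frac{1}{8} \left(-3\right) = - \frac{3}{8} \approx -0.375$)
$23 s{\left(v,-7 + 5 \left(-5\right) \right)} = 23 \left(5 + \left(-7 + 5 \left(-5\right)\right)\right) = 23 \left(5 - 32\right) = 23 \left(-27\right) = -621$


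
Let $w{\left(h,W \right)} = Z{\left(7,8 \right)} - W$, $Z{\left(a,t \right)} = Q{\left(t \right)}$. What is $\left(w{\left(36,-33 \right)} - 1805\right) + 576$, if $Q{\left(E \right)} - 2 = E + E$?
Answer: $-1178$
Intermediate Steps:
$Q{\left(E \right)} = 2 + 2 E$ ($Q{\left(E \right)} = 2 + \left(E + E\right) = 2 + 2 E$)
$Z{\left(a,t \right)} = 2 + 2 t$
$w{\left(h,W \right)} = 18 - W$ ($w{\left(h,W \right)} = \left(2 + 2 \cdot 8\right) - W = \left(2 + 16\right) - W = 18 - W$)
$\left(w{\left(36,-33 \right)} - 1805\right) + 576 = \left(\left(18 - -33\right) - 1805\right) + 576 = \left(\left(18 + 33\right) - 1805\right) + 576 = \left(51 - 1805\right) + 576 = -1754 + 576 = -1178$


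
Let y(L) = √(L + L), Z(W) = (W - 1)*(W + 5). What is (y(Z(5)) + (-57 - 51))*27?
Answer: -2916 + 108*√5 ≈ -2674.5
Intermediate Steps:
Z(W) = (-1 + W)*(5 + W)
y(L) = √2*√L (y(L) = √(2*L) = √2*√L)
(y(Z(5)) + (-57 - 51))*27 = (√2*√(-5 + 5² + 4*5) + (-57 - 51))*27 = (√2*√(-5 + 25 + 20) - 108)*27 = (√2*√40 - 108)*27 = (√2*(2*√10) - 108)*27 = (4*√5 - 108)*27 = (-108 + 4*√5)*27 = -2916 + 108*√5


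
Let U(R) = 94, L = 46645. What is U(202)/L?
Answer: 94/46645 ≈ 0.0020152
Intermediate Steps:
U(202)/L = 94/46645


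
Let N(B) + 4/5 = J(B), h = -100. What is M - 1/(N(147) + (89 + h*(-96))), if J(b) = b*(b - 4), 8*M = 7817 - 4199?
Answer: 138882347/307092 ≈ 452.25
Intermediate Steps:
M = 1809/4 (M = (7817 - 4199)/8 = (⅛)*3618 = 1809/4 ≈ 452.25)
J(b) = b*(-4 + b)
N(B) = -⅘ + B*(-4 + B)
M - 1/(N(147) + (89 + h*(-96))) = 1809/4 - 1/((-⅘ + 147*(-4 + 147)) + (89 - 100*(-96))) = 1809/4 - 1/((-⅘ + 147*143) + (89 + 9600)) = 1809/4 - 1/((-⅘ + 21021) + 9689) = 1809/4 - 1/(105101/5 + 9689) = 1809/4 - 1/153546/5 = 1809/4 - 1*5/153546 = 1809/4 - 5/153546 = 138882347/307092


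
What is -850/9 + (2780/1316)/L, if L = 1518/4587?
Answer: -11994455/136206 ≈ -88.061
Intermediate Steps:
L = 46/139 (L = 1518*(1/4587) = 46/139 ≈ 0.33094)
-850/9 + (2780/1316)/L = -850/9 + (2780/1316)/(46/139) = -850*1/9 + (2780*(1/1316))*(139/46) = -850/9 + (695/329)*(139/46) = -850/9 + 96605/15134 = -11994455/136206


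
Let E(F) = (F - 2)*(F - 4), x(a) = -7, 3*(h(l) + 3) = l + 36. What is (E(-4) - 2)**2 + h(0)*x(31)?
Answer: 2053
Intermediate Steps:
h(l) = 9 + l/3 (h(l) = -3 + (l + 36)/3 = -3 + (36 + l)/3 = -3 + (12 + l/3) = 9 + l/3)
E(F) = (-4 + F)*(-2 + F) (E(F) = (-2 + F)*(-4 + F) = (-4 + F)*(-2 + F))
(E(-4) - 2)**2 + h(0)*x(31) = ((8 + (-4)**2 - 6*(-4)) - 2)**2 + (9 + (1/3)*0)*(-7) = ((8 + 16 + 24) - 2)**2 + (9 + 0)*(-7) = (48 - 2)**2 + 9*(-7) = 46**2 - 63 = 2116 - 63 = 2053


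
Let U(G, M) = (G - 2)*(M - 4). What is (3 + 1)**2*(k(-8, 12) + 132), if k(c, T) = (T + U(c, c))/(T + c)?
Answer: 2640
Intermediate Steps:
U(G, M) = (-4 + M)*(-2 + G) (U(G, M) = (-2 + G)*(-4 + M) = (-4 + M)*(-2 + G))
k(c, T) = (8 + T + c**2 - 6*c)/(T + c) (k(c, T) = (T + (8 - 4*c - 2*c + c*c))/(T + c) = (T + (8 - 4*c - 2*c + c**2))/(T + c) = (T + (8 + c**2 - 6*c))/(T + c) = (8 + T + c**2 - 6*c)/(T + c))
(3 + 1)**2*(k(-8, 12) + 132) = (3 + 1)**2*((8 + 12 + (-8)**2 - 6*(-8))/(12 - 8) + 132) = 4**2*((8 + 12 + 64 + 48)/4 + 132) = 16*((1/4)*132 + 132) = 16*(33 + 132) = 16*165 = 2640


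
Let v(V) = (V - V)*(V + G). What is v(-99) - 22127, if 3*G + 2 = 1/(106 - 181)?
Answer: -22127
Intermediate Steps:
G = -151/225 (G = -⅔ + 1/(3*(106 - 181)) = -⅔ + (⅓)/(-75) = -⅔ + (⅓)*(-1/75) = -⅔ - 1/225 = -151/225 ≈ -0.67111)
v(V) = 0 (v(V) = (V - V)*(V - 151/225) = 0*(-151/225 + V) = 0)
v(-99) - 22127 = 0 - 22127 = -22127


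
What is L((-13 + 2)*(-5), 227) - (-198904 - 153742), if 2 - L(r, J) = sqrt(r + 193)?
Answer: 352648 - 2*sqrt(62) ≈ 3.5263e+5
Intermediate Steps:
L(r, J) = 2 - sqrt(193 + r) (L(r, J) = 2 - sqrt(r + 193) = 2 - sqrt(193 + r))
L((-13 + 2)*(-5), 227) - (-198904 - 153742) = (2 - sqrt(193 + (-13 + 2)*(-5))) - (-198904 - 153742) = (2 - sqrt(193 - 11*(-5))) - 1*(-352646) = (2 - sqrt(193 + 55)) + 352646 = (2 - sqrt(248)) + 352646 = (2 - 2*sqrt(62)) + 352646 = 352648 - 2*sqrt(62)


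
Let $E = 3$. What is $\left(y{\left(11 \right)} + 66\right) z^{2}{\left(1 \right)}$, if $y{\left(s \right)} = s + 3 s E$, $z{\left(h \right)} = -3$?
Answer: $1584$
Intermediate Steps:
$y{\left(s \right)} = 10 s$ ($y{\left(s \right)} = s + 3 s 3 = s + 3 \cdot 3 s = s + 9 s = 10 s$)
$\left(y{\left(11 \right)} + 66\right) z^{2}{\left(1 \right)} = \left(10 \cdot 11 + 66\right) \left(-3\right)^{2} = \left(110 + 66\right) 9 = 176 \cdot 9 = 1584$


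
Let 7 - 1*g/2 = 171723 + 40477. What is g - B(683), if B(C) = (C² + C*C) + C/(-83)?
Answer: -112660529/83 ≈ -1.3574e+6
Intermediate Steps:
g = -424386 (g = 14 - 2*(171723 + 40477) = 14 - 2*212200 = 14 - 424400 = -424386)
B(C) = 2*C² - C/83 (B(C) = (C² + C²) + C*(-1/83) = 2*C² - C/83)
g - B(683) = -424386 - 683*(-1 + 166*683)/83 = -424386 - 683*(-1 + 113378)/83 = -424386 - 683*113377/83 = -424386 - 1*77436491/83 = -424386 - 77436491/83 = -112660529/83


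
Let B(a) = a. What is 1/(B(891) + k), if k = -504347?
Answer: -1/503456 ≈ -1.9863e-6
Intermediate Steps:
1/(B(891) + k) = 1/(891 - 504347) = 1/(-503456) = -1/503456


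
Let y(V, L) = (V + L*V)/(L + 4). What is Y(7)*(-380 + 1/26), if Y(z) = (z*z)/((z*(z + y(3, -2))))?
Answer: -69153/143 ≈ -483.59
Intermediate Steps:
y(V, L) = (V + L*V)/(4 + L)
Y(z) = z/(-3/2 + z) (Y(z) = (z*z)/((z*(z + 3*(1 - 2)/(4 - 2)))) = z²/((z*(z + 3*(-1)/2))) = z²/((z*(z + 3*(½)*(-1)))) = z²/((z*(z - 3/2))) = z²/((z*(-3/2 + z))) = z²*(1/(z*(-3/2 + z))) = z/(-3/2 + z))
Y(7)*(-380 + 1/26) = (2*7/(-3 + 2*7))*(-380 + 1/26) = (2*7/(-3 + 14))*(-380 + 1/26) = (2*7/11)*(-9879/26) = (2*7*(1/11))*(-9879/26) = (14/11)*(-9879/26) = -69153/143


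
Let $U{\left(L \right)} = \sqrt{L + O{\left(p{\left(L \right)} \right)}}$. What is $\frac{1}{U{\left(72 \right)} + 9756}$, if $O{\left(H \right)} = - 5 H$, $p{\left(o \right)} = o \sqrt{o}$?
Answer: $\frac{1}{9756 + \sqrt{72 - 2160 \sqrt{2}}} \approx 0.0001025 - 5.738 \cdot 10^{-7} i$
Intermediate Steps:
$p{\left(o \right)} = o^{\frac{3}{2}}$
$U{\left(L \right)} = \sqrt{L - 5 L^{\frac{3}{2}}}$
$\frac{1}{U{\left(72 \right)} + 9756} = \frac{1}{\sqrt{72 - 5 \cdot 72^{\frac{3}{2}}} + 9756} = \frac{1}{\sqrt{72 - 5 \cdot 432 \sqrt{2}} + 9756} = \frac{1}{\sqrt{72 - 2160 \sqrt{2}} + 9756} = \frac{1}{9756 + \sqrt{72 - 2160 \sqrt{2}}}$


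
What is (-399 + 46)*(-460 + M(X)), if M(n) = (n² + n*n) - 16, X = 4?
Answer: 156732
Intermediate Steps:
M(n) = -16 + 2*n² (M(n) = (n² + n²) - 16 = 2*n² - 16 = -16 + 2*n²)
(-399 + 46)*(-460 + M(X)) = (-399 + 46)*(-460 + (-16 + 2*4²)) = -353*(-460 + (-16 + 2*16)) = -353*(-460 + (-16 + 32)) = -353*(-460 + 16) = -353*(-444) = 156732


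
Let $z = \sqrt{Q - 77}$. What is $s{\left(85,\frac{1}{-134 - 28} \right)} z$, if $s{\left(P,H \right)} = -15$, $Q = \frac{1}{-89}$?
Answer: $- \frac{15 i \sqrt{610006}}{89} \approx - 131.63 i$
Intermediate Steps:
$Q = - \frac{1}{89} \approx -0.011236$
$z = \frac{i \sqrt{610006}}{89}$ ($z = \sqrt{- \frac{1}{89} - 77} = \sqrt{- \frac{6854}{89}} = \frac{i \sqrt{610006}}{89} \approx 8.7756 i$)
$s{\left(85,\frac{1}{-134 - 28} \right)} z = - 15 \frac{i \sqrt{610006}}{89} = - \frac{15 i \sqrt{610006}}{89}$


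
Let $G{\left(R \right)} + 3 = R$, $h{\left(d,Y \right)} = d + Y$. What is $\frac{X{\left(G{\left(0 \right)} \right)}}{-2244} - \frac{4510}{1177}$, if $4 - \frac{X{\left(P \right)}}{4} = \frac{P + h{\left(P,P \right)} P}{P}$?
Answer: $- \frac{76991}{20009} \approx -3.8478$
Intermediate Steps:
$h{\left(d,Y \right)} = Y + d$
$G{\left(R \right)} = -3 + R$
$X{\left(P \right)} = 16 - \frac{4 \left(P + 2 P^{2}\right)}{P}$ ($X{\left(P \right)} = 16 - 4 \frac{P + \left(P + P\right) P}{P} = 16 - 4 \frac{P + 2 P P}{P} = 16 - 4 \frac{P + 2 P^{2}}{P} = 16 - \frac{4 \left(P + 2 P^{2}\right)}{P}$)
$\frac{X{\left(G{\left(0 \right)} \right)}}{-2244} - \frac{4510}{1177} = \frac{12 - 8 \left(-3 + 0\right)}{-2244} - \frac{4510}{1177} = \left(12 - -24\right) \left(- \frac{1}{2244}\right) - \frac{410}{107} = \left(12 + 24\right) \left(- \frac{1}{2244}\right) - \frac{410}{107} = 36 \left(- \frac{1}{2244}\right) - \frac{410}{107} = - \frac{3}{187} - \frac{410}{107} = - \frac{76991}{20009}$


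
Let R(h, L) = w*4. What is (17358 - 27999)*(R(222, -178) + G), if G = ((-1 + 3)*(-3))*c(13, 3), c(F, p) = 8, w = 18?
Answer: -255384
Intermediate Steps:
R(h, L) = 72 (R(h, L) = 18*4 = 72)
G = -48 (G = ((-1 + 3)*(-3))*8 = (2*(-3))*8 = -6*8 = -48)
(17358 - 27999)*(R(222, -178) + G) = (17358 - 27999)*(72 - 48) = -10641*24 = -255384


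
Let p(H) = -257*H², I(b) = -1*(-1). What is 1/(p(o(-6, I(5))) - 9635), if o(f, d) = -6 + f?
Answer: -1/46643 ≈ -2.1439e-5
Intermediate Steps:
I(b) = 1
1/(p(o(-6, I(5))) - 9635) = 1/(-257*(-6 - 6)² - 9635) = 1/(-257*(-12)² - 9635) = 1/(-257*144 - 9635) = 1/(-37008 - 9635) = 1/(-46643) = -1/46643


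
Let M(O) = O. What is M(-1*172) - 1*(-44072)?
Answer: 43900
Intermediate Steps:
M(-1*172) - 1*(-44072) = -1*172 - 1*(-44072) = -172 + 44072 = 43900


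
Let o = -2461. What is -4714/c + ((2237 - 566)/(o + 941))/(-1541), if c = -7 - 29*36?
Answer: 11043452701/2461778320 ≈ 4.4860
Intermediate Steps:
c = -1051 (c = -7 - 1044 = -1051)
-4714/c + ((2237 - 566)/(o + 941))/(-1541) = -4714/(-1051) + ((2237 - 566)/(-2461 + 941))/(-1541) = -4714*(-1/1051) + (1671/(-1520))*(-1/1541) = 4714/1051 + (1671*(-1/1520))*(-1/1541) = 4714/1051 - 1671/1520*(-1/1541) = 4714/1051 + 1671/2342320 = 11043452701/2461778320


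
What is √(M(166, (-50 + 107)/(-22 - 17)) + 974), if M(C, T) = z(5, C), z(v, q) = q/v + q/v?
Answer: 51*√10/5 ≈ 32.255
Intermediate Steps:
z(v, q) = 2*q/v
M(C, T) = 2*C/5
√(M(166, (-50 + 107)/(-22 - 17)) + 974) = √((⅖)*166 + 974) = √(332/5 + 974) = √(5202/5) = 51*√10/5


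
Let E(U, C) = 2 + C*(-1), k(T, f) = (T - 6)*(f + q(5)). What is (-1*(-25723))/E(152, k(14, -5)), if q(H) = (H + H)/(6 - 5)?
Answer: -25723/38 ≈ -676.92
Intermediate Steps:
q(H) = 2*H (q(H) = (2*H)/1 = (2*H)*1 = 2*H)
k(T, f) = (-6 + T)*(10 + f) (k(T, f) = (T - 6)*(f + 2*5) = (-6 + T)*(f + 10) = (-6 + T)*(10 + f))
E(U, C) = 2 - C
(-1*(-25723))/E(152, k(14, -5)) = (-1*(-25723))/(2 - (-60 - 6*(-5) + 10*14 + 14*(-5))) = 25723/(2 - (-60 + 30 + 140 - 70)) = 25723/(2 - 1*40) = 25723/(2 - 40) = 25723/(-38) = 25723*(-1/38) = -25723/38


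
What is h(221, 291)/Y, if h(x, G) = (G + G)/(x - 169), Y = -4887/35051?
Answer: -3399947/42354 ≈ -80.275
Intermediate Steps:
Y = -4887/35051 (Y = -4887*1/35051 = -4887/35051 ≈ -0.13943)
h(x, G) = 2*G/(-169 + x) (h(x, G) = (2*G)/(-169 + x) = 2*G/(-169 + x))
h(221, 291)/Y = (2*291/(-169 + 221))/(-4887/35051) = (2*291/52)*(-35051/4887) = (2*291*(1/52))*(-35051/4887) = (291/26)*(-35051/4887) = -3399947/42354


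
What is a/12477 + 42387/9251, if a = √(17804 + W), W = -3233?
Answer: 42387/9251 + √1619/4159 ≈ 4.5916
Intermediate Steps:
a = 3*√1619 (a = √(17804 - 3233) = √14571 = 3*√1619 ≈ 120.71)
a/12477 + 42387/9251 = (3*√1619)/12477 + 42387/9251 = (3*√1619)*(1/12477) + 42387*(1/9251) = √1619/4159 + 42387/9251 = 42387/9251 + √1619/4159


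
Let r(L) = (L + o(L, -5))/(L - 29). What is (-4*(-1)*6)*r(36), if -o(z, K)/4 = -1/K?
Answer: 4224/35 ≈ 120.69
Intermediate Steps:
o(z, K) = 4/K (o(z, K) = -(-4)/K = 4/K)
r(L) = (-⅘ + L)/(-29 + L) (r(L) = (L + 4/(-5))/(L - 29) = (L + 4*(-⅕))/(-29 + L) = (L - ⅘)/(-29 + L) = (-⅘ + L)/(-29 + L))
(-4*(-1)*6)*r(36) = (-4*(-1)*6)*((-⅘ + 36)/(-29 + 36)) = (4*6)*((176/5)/7) = 24*((⅐)*(176/5)) = 24*(176/35) = 4224/35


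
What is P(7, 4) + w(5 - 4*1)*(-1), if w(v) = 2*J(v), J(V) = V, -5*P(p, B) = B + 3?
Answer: -17/5 ≈ -3.4000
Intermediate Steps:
P(p, B) = -⅗ - B/5 (P(p, B) = -(B + 3)/5 = -(3 + B)/5 = -⅗ - B/5)
w(v) = 2*v
P(7, 4) + w(5 - 4*1)*(-1) = (-⅗ - ⅕*4) + (2*(5 - 4*1))*(-1) = (-⅗ - ⅘) + (2*(5 - 4))*(-1) = -7/5 + (2*1)*(-1) = -7/5 + 2*(-1) = -7/5 - 2 = -17/5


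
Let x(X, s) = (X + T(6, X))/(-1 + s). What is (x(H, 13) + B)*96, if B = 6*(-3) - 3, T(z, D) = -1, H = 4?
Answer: -1992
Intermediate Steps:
x(X, s) = (-1 + X)/(-1 + s) (x(X, s) = (X - 1)/(-1 + s) = (-1 + X)/(-1 + s))
B = -21 (B = -18 - 3 = -21)
(x(H, 13) + B)*96 = ((-1 + 4)/(-1 + 13) - 21)*96 = (3/12 - 21)*96 = ((1/12)*3 - 21)*96 = (¼ - 21)*96 = -83/4*96 = -1992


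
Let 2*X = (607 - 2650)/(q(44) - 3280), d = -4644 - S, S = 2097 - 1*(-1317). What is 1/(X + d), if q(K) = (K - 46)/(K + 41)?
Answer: -61956/499222153 ≈ -0.00012411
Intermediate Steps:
S = 3414 (S = 2097 + 1317 = 3414)
q(K) = (-46 + K)/(41 + K)
d = -8058 (d = -4644 - 1*3414 = -4644 - 3414 = -8058)
X = 19295/61956 (X = ((607 - 2650)/((-46 + 44)/(41 + 44) - 3280))/2 = (-2043/(-2/85 - 3280))/2 = (-2043/(-278802/85))/2 = (-2043*(-85/278802))/2 = (1/2)*(19295/30978) = 19295/61956 ≈ 0.31143)
1/(X + d) = 1/(19295/61956 - 8058) = 1/(-499222153/61956) = -61956/499222153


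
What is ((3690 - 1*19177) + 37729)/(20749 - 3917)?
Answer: 11121/8416 ≈ 1.3214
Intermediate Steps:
((3690 - 1*19177) + 37729)/(20749 - 3917) = ((3690 - 19177) + 37729)/16832 = (-15487 + 37729)*(1/16832) = 22242*(1/16832) = 11121/8416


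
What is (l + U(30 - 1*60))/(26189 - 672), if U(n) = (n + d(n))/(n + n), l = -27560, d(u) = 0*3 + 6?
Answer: -137798/127585 ≈ -1.0800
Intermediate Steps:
d(u) = 6 (d(u) = 0 + 6 = 6)
U(n) = (6 + n)/(2*n) (U(n) = (n + 6)/(n + n) = (6 + n)/((2*n)) = (6 + n)*(1/(2*n)) = (6 + n)/(2*n))
(l + U(30 - 1*60))/(26189 - 672) = (-27560 + (6 + (30 - 1*60))/(2*(30 - 1*60)))/(26189 - 672) = (-27560 + (6 + (30 - 60))/(2*(30 - 60)))/25517 = (-27560 + (½)*(6 - 30)/(-30))*(1/25517) = (-27560 + (½)*(-1/30)*(-24))*(1/25517) = (-27560 + ⅖)*(1/25517) = -137798/5*1/25517 = -137798/127585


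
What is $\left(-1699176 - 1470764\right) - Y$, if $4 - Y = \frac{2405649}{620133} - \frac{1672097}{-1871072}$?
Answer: $- \frac{175148726468824815}{55253023456} \approx -3.1699 \cdot 10^{6}$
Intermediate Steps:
$Y = - \frac{42705287825}{55253023456}$ ($Y = 4 - \left(\frac{2405649}{620133} - \frac{1672097}{-1871072}\right) = 4 - \left(2405649 \cdot \frac{1}{620133} - - \frac{238871}{267296}\right) = 4 - \left(\frac{801883}{206711} + \frac{238871}{267296}\right) = 4 - \frac{263717381649}{55253023456} = - \frac{42705287825}{55253023456} \approx -0.7729$)
$\left(-1699176 - 1470764\right) - Y = \left(-1699176 - 1470764\right) - - \frac{42705287825}{55253023456} = \left(-1699176 - 1470764\right) + \frac{42705287825}{55253023456} = -3169940 + \frac{42705287825}{55253023456} = - \frac{175148726468824815}{55253023456}$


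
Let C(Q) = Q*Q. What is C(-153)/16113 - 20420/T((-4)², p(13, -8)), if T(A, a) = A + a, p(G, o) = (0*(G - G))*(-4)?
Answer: -27387743/21484 ≈ -1274.8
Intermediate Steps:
C(Q) = Q²
p(G, o) = 0 (p(G, o) = (0*0)*(-4) = 0*(-4) = 0)
C(-153)/16113 - 20420/T((-4)², p(13, -8)) = (-153)²/16113 - 20420/((-4)² + 0) = 23409*(1/16113) - 20420/(16 + 0) = 7803/5371 - 20420/16 = 7803/5371 - 20420*1/16 = 7803/5371 - 5105/4 = -27387743/21484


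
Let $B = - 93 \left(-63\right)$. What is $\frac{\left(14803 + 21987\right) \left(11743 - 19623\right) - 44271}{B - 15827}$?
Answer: $\frac{41421353}{1424} \approx 29088.0$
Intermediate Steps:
$B = 5859$ ($B = \left(-1\right) \left(-5859\right) = 5859$)
$\frac{\left(14803 + 21987\right) \left(11743 - 19623\right) - 44271}{B - 15827} = \frac{\left(14803 + 21987\right) \left(11743 - 19623\right) - 44271}{5859 - 15827} = \frac{36790 \left(-7880\right) - 44271}{-9968} = \left(-289905200 - 44271\right) \left(- \frac{1}{9968}\right) = \left(-289949471\right) \left(- \frac{1}{9968}\right) = \frac{41421353}{1424}$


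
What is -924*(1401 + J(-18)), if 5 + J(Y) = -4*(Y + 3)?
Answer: -1345344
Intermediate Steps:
J(Y) = -17 - 4*Y (J(Y) = -5 - 4*(Y + 3) = -5 - 4*(3 + Y) = -5 + (-12 - 4*Y) = -17 - 4*Y)
-924*(1401 + J(-18)) = -924*(1401 + (-17 - 4*(-18))) = -924*(1401 + (-17 + 72)) = -924*(1401 + 55) = -924*1456 = -1345344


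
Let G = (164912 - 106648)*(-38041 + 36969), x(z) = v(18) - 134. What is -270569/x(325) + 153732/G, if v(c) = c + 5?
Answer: 4224863567825/1733237472 ≈ 2437.6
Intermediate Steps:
v(c) = 5 + c
x(z) = -111 (x(z) = (5 + 18) - 134 = 23 - 134 = -111)
G = -62459008 (G = 58264*(-1072) = -62459008)
-270569/x(325) + 153732/G = -270569/(-111) + 153732/(-62459008) = -270569*(-1/111) + 153732*(-1/62459008) = 270569/111 - 38433/15614752 = 4224863567825/1733237472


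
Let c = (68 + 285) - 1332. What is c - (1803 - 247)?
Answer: -2535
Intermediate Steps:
c = -979 (c = 353 - 1332 = -979)
c - (1803 - 247) = -979 - (1803 - 247) = -979 - 1*1556 = -979 - 1556 = -2535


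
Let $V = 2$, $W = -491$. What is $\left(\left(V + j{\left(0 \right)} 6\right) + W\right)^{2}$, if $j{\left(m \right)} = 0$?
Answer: $239121$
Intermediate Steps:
$\left(\left(V + j{\left(0 \right)} 6\right) + W\right)^{2} = \left(\left(2 + 0 \cdot 6\right) - 491\right)^{2} = \left(\left(2 + 0\right) - 491\right)^{2} = \left(2 - 491\right)^{2} = \left(-489\right)^{2} = 239121$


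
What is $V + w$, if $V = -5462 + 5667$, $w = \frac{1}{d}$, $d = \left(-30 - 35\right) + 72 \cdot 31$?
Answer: $\frac{444236}{2167} \approx 205.0$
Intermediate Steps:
$d = 2167$ ($d = \left(-30 - 35\right) + 2232 = -65 + 2232 = 2167$)
$w = \frac{1}{2167} \approx 0.00046147$
$V = 205$
$V + w = 205 + \frac{1}{2167} = \frac{444236}{2167}$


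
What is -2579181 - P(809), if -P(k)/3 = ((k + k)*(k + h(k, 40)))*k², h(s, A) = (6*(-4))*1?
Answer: 2493825278409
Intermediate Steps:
h(s, A) = -24 (h(s, A) = -24*1 = -24)
P(k) = -6*k³*(-24 + k) (P(k) = -3*(k + k)*(k - 24)*k² = -3*(2*k)*(-24 + k)*k² = -3*2*k*(-24 + k)*k² = -6*k³*(-24 + k))
-2579181 - P(809) = -2579181 - 6*809³*(24 - 1*809) = -2579181 - 6*529475129*(24 - 809) = -2579181 - 6*529475129*(-785) = -2579181 - 1*(-2493827857590) = -2579181 + 2493827857590 = 2493825278409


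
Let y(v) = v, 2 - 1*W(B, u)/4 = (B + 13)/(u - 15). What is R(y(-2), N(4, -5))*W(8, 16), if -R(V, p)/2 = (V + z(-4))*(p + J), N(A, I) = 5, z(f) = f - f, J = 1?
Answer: -1824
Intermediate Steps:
W(B, u) = 8 - 4*(13 + B)/(-15 + u) (W(B, u) = 8 - 4*(B + 13)/(u - 15) = 8 - 4*(13 + B)/(-15 + u))
z(f) = 0
R(V, p) = -2*V*(1 + p) (R(V, p) = -2*(V + 0)*(p + 1) = -2*V*(1 + p))
R(y(-2), N(4, -5))*W(8, 16) = (2*(-2)*(-1 - 1*5))*(4*(-43 - 1*8 + 2*16)/(-15 + 16)) = (2*(-2)*(-1 - 5))*(4*(-43 - 8 + 32)/1) = (2*(-2)*(-6))*(4*1*(-19)) = 24*(-76) = -1824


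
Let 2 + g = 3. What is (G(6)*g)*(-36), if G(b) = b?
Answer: -216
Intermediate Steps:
g = 1 (g = -2 + 3 = 1)
(G(6)*g)*(-36) = (6*1)*(-36) = 6*(-36) = -216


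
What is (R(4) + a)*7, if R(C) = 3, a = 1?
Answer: 28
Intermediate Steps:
(R(4) + a)*7 = (3 + 1)*7 = 4*7 = 28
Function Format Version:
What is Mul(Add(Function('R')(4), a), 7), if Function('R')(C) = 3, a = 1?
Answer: 28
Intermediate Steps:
Mul(Add(Function('R')(4), a), 7) = Mul(Add(3, 1), 7) = Mul(4, 7) = 28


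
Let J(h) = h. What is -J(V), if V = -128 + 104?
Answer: 24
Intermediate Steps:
V = -24
-J(V) = -1*(-24) = 24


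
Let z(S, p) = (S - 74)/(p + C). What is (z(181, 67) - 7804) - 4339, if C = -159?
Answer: -1117263/92 ≈ -12144.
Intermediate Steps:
z(S, p) = (-74 + S)/(-159 + p) (z(S, p) = (S - 74)/(p - 159) = (-74 + S)/(-159 + p))
(z(181, 67) - 7804) - 4339 = ((-74 + 181)/(-159 + 67) - 7804) - 4339 = (107/(-92) - 7804) - 4339 = (-1/92*107 - 7804) - 4339 = (-107/92 - 7804) - 4339 = -718075/92 - 4339 = -1117263/92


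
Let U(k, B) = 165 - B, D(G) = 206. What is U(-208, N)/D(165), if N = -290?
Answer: 455/206 ≈ 2.2087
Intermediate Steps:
U(-208, N)/D(165) = (165 - 1*(-290))/206 = (165 + 290)*(1/206) = 455*(1/206) = 455/206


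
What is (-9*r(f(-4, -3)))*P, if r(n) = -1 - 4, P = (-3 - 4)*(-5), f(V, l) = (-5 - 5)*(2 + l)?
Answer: 1575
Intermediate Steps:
f(V, l) = -20 - 10*l (f(V, l) = -10*(2 + l) = -20 - 10*l)
P = 35 (P = -7*(-5) = 35)
r(n) = -5
(-9*r(f(-4, -3)))*P = -9*(-5)*35 = 45*35 = 1575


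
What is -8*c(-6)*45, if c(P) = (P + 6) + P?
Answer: 2160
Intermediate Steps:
c(P) = 6 + 2*P (c(P) = (6 + P) + P = 6 + 2*P)
-8*c(-6)*45 = -8*(6 + 2*(-6))*45 = -8*(6 - 12)*45 = -8*(-6)*45 = 48*45 = 2160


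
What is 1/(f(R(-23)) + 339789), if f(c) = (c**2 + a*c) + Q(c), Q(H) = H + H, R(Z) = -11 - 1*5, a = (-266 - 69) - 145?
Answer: 1/347693 ≈ 2.8761e-6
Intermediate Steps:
a = -480 (a = -335 - 145 = -480)
R(Z) = -16 (R(Z) = -11 - 5 = -16)
Q(H) = 2*H
f(c) = c**2 - 478*c (f(c) = (c**2 - 480*c) + 2*c = c**2 - 478*c)
1/(f(R(-23)) + 339789) = 1/(-16*(-478 - 16) + 339789) = 1/(-16*(-494) + 339789) = 1/(7904 + 339789) = 1/347693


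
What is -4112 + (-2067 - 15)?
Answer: -6194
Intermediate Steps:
-4112 + (-2067 - 15) = -4112 - 2082 = -6194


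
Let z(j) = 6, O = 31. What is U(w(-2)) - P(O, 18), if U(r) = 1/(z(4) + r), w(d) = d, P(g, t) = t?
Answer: -71/4 ≈ -17.750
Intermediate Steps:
U(r) = 1/(6 + r)
U(w(-2)) - P(O, 18) = 1/(6 - 2) - 1*18 = 1/4 - 18 = -71/4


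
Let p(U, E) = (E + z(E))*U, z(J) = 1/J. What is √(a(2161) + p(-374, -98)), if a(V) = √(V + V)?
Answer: √(1796135 + 49*√4322)/7 ≈ 191.63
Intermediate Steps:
a(V) = √2*√V (a(V) = √(2*V) = √2*√V)
p(U, E) = U*(E + 1/E) (p(U, E) = (E + 1/E)*U = U*(E + 1/E))
√(a(2161) + p(-374, -98)) = √(√2*√2161 + (-98*(-374) - 374/(-98))) = √(√4322 + (36652 - 374*(-1/98))) = √(√4322 + (36652 + 187/49)) = √(√4322 + 1796135/49) = √(1796135/49 + √4322)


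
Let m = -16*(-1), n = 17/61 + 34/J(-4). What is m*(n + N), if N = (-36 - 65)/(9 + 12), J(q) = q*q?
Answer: -49310/1281 ≈ -38.493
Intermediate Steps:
J(q) = q²
n = 1173/488 (n = 17/61 + 34/((-4)²) = 17*(1/61) + 34/16 = 17/61 + 34*(1/16) = 17/61 + 17/8 = 1173/488 ≈ 2.4037)
m = 16
N = -101/21 ≈ -4.8095
m*(n + N) = 16*(1173/488 - 101/21) = 16*(-24655/10248) = -49310/1281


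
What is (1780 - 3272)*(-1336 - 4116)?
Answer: 8134384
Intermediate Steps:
(1780 - 3272)*(-1336 - 4116) = -1492*(-5452) = 8134384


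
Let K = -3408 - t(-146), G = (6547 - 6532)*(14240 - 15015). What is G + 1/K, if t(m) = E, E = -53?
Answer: -39001876/3355 ≈ -11625.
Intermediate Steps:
t(m) = -53
G = -11625 (G = 15*(-775) = -11625)
K = -3355 (K = -3408 - 1*(-53) = -3408 + 53 = -3355)
G + 1/K = -11625 + 1/(-3355) = -11625 - 1/3355 = -39001876/3355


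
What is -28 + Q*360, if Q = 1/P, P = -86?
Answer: -1384/43 ≈ -32.186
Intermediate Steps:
Q = -1/86 (Q = 1/(-86) = -1/86 ≈ -0.011628)
-28 + Q*360 = -28 - 1/86*360 = -28 - 180/43 = -1384/43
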